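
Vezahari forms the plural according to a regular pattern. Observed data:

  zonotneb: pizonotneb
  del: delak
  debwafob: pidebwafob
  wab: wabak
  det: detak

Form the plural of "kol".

wab and debwafob both end in -b yet inflect differently (wabak, pidebwafob), so the final letter is not what conditions the rule; the number of vowels is.
"kol" has 1 vowel. The stems with 1 vowel (del → delak, det → detak, wab → wabak) add -ak.
The other pattern: stems with 3 vowels add the prefix pi-.
So kol → kolak.

kolak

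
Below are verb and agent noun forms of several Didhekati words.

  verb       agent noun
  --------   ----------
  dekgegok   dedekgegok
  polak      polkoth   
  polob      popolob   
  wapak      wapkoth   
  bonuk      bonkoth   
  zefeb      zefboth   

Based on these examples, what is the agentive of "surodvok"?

susurodvok

dekgegok and bonuk both end in -k yet inflect differently (dedekgegok, bonkoth), so the final letter is not what conditions the rule; the last vowel is.
"surodvok" has last vowel 'o'. The stems whose last vowel is 'o' (polob → popolob, dekgegok → dedekgegok) repeat the first consonant+vowel as a prefix.
The other pattern: stems whose last vowel is 'a', 'e' or 'u' delete the last vowel and add -oth.
So surodvok → susurodvok.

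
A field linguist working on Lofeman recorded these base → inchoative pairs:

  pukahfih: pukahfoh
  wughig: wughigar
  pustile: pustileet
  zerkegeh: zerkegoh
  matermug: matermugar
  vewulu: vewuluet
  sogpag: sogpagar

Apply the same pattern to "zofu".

zofuet

pukahfih and wughig both have last vowel 'i' yet inflect differently (pukahfoh, wughigar), so the last vowel is not what conditions the rule; the final letter is.
"zofu" ends in -u. The one such stem in the data (vewulu → vewuluet) adds -et, so the same rule applies.
So zofu → zofuet.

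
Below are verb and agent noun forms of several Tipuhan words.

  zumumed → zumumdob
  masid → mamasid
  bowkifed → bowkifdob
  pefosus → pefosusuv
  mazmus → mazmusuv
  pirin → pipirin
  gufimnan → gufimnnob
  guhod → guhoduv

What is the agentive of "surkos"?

surkosuv

masid and guhod both end in -d yet inflect differently (mamasid, guhoduv), so the final letter is not what conditions the rule; the last vowel is.
"surkos" has last vowel 'o'. The one such stem in the data (guhod → guhoduv) adds -uv, so the same rule applies.
So surkos → surkosuv.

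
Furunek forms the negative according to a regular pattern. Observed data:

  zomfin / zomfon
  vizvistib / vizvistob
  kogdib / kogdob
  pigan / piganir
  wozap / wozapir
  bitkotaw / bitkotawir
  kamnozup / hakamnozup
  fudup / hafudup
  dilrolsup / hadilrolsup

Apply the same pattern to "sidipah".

sidipahir

zomfin and pigan both end in -n yet inflect differently (zomfon, piganir), so the final letter is not what conditions the rule; the last vowel is.
"sidipah" has last vowel 'a'. The stems whose last vowel is 'a' (pigan → piganir, wozap → wozapir, bitkotaw → bitkotawir) add -ir.
So sidipah → sidipahir.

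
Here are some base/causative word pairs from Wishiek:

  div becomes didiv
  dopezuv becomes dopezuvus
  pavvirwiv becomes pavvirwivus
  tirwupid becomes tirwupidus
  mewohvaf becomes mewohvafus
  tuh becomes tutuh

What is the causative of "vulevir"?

pavvirwiv and div both end in -v yet inflect differently (pavvirwivus, didiv), so the final letter is not what conditions the rule; the number of vowels is.
"vulevir" has 3 vowels. The stems with 3 vowels (mewohvaf → mewohvafus, pavvirwiv → pavvirwivus, tirwupid → tirwupidus) add -us.
So vulevir → vulevirus.

vulevirus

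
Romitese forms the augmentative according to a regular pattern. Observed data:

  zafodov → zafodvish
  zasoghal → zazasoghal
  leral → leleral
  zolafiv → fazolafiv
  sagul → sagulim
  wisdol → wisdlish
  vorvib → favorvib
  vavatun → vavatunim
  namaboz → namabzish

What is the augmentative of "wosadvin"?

fawosadvin

wisdol and sagul both end in -l yet inflect differently (wisdlish, sagulim), so the final letter is not what conditions the rule; the last vowel is.
"wosadvin" has last vowel 'i'. The stems whose last vowel is 'i' (zolafiv → fazolafiv, vorvib → favorvib) add the prefix fa-.
The other patterns: stems whose last vowel is 'o' delete the last vowel and add -ish; stems whose last vowel is 'u' add -im; stems whose last vowel is 'a' repeat the first consonant+vowel as a prefix.
So wosadvin → fawosadvin.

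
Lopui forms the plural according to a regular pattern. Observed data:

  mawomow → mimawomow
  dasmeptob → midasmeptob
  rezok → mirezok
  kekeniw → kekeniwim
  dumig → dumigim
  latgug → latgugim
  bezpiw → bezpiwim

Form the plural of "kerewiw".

"kerewiw" has last vowel 'i'. The stems whose last vowel is 'i' (kekeniw → kekeniwim, dumig → dumigim, bezpiw → bezpiwim) add -im.
So kerewiw → kerewiwim.

kerewiwim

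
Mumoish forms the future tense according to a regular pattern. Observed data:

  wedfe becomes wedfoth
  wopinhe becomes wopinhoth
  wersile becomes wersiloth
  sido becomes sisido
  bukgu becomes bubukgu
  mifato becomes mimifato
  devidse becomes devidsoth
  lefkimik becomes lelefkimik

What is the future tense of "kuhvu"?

kukuhvu

"kuhvu" ends in -u. The one such stem in the data (bukgu → bubukgu) repeats the first consonant+vowel as a prefix (as do lefkimik, sido), so the same rule applies.
So kuhvu → kukuhvu.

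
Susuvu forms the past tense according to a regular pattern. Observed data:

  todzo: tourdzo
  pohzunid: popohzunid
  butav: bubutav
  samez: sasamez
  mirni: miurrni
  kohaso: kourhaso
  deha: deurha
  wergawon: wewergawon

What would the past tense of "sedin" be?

sesedin

todzo and wergawon both have last vowel 'o' yet inflect differently (tourdzo, wewergawon), so the last vowel is not what conditions the rule; whether the stem ends in a vowel or a consonant is.
"sedin" ends in a consonant. The stems ending in a consonant (wergawon → wewergawon, pohzunid → popohzunid, samez → sasamez) repeat the first consonant+vowel as a prefix.
The other pattern: stems ending in a vowel insert -ur- after the first vowel.
So sedin → sesedin.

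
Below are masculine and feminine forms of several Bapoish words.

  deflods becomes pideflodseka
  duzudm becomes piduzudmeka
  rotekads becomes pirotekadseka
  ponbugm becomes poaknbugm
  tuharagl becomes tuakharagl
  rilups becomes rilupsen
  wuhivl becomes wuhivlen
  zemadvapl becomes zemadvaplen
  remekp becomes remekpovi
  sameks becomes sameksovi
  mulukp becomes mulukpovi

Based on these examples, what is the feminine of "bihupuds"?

pibihupudseka

duzudm and ponbugm both end in -m yet inflect differently (piduzudmeka, poaknbugm), so the final letter is not what conditions the rule; the second-to-last letter is.
"bihupuds" has second-to-last letter 'd'. The stems whose second-to-last letter is 'd' (deflods → pideflodseka, duzudm → piduzudmeka, rotekads → pirotekadseka) add pi- … -eka around the stem.
So bihupuds → pibihupudseka.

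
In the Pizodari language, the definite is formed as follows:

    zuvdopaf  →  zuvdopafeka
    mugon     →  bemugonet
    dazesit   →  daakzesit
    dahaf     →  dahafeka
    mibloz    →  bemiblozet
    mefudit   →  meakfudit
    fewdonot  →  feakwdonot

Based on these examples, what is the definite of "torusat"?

"torusat" ends in -t. The stems ending in -t (dazesit → daakzesit, mefudit → meakfudit, fewdonot → feakwdonot) insert -ak- after the first vowel.
So torusat → toakrusat.

toakrusat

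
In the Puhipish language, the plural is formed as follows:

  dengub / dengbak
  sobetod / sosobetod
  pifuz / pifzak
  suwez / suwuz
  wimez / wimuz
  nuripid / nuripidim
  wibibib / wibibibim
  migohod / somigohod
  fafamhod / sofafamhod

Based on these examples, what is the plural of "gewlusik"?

gewlusikim

pifuz and suwez both end in -z yet inflect differently (pifzak, suwuz), so the final letter is not what conditions the rule; the last vowel is.
"gewlusik" has last vowel 'i'. The stems whose last vowel is 'i' (wibibib → wibibibim, nuripid → nuripidim) add -im.
So gewlusik → gewlusikim.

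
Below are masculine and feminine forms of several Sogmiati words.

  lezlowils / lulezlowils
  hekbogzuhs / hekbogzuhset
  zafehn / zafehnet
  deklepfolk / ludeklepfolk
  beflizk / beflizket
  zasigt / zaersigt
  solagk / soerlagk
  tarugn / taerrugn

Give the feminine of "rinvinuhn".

solagk and deklepfolk both end in -k yet inflect differently (soerlagk, ludeklepfolk), so the final letter is not what conditions the rule; the second-to-last letter is.
"rinvinuhn" has second-to-last letter 'h'. The stems whose second-to-last letter is 'h' (zafehn → zafehnet, hekbogzuhs → hekbogzuhset) add -et.
The other patterns: stems whose second-to-last letter is 'g' insert -er- after the first vowel; stems whose second-to-last letter is 'l' add the prefix lu-.
So rinvinuhn → rinvinuhnet.

rinvinuhnet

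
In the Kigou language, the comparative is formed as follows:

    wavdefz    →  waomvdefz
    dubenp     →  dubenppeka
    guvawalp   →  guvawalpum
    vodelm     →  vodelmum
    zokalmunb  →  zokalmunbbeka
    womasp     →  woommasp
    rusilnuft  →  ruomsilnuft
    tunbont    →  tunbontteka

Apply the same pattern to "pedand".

guvawalp and dubenp both end in -p yet inflect differently (guvawalpum, dubenppeka), so the final letter is not what conditions the rule; the second-to-last letter is.
"pedand" has second-to-last letter 'n'. The stems whose second-to-last letter is 'n' (dubenp → dubenppeka, zokalmunb → zokalmunbbeka, tunbont → tunbontteka) double the final consonant and add -eka.
So pedand → pedanddeka.

pedanddeka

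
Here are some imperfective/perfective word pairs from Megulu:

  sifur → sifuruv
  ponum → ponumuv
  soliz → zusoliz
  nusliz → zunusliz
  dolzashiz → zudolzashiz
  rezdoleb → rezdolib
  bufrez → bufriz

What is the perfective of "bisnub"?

bisnubuv

soliz and bufrez both end in -z yet inflect differently (zusoliz, bufriz), so the final letter is not what conditions the rule; the last vowel is.
"bisnub" has last vowel 'u'. The stems whose last vowel is 'u' (sifur → sifuruv, ponum → ponumuv) add -uv.
So bisnub → bisnubuv.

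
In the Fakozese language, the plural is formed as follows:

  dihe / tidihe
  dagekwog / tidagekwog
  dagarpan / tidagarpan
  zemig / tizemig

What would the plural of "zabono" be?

Every pair shown (dihe → tidihe, dagekwog → tidagekwog, dagarpan → tidagarpan, …) follows the same rule: add the prefix ti-.
So zabono → tizabono.

tizabono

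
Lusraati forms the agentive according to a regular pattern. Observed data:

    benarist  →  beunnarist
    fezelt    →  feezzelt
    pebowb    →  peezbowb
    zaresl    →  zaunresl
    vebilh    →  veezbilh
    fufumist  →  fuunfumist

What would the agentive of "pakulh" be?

paezkulh

"pakulh" has second-to-last letter 'l'. The stems whose second-to-last letter is 'l' (fezelt → feezzelt, vebilh → veezbilh) insert -ez- after the first vowel.
The other pattern: stems whose second-to-last letter is 's' insert -un- after the first vowel.
So pakulh → paezkulh.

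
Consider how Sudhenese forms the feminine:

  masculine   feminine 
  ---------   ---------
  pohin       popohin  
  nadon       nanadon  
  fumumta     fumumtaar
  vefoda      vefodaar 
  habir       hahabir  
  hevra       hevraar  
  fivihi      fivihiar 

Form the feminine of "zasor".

zazasor

habir and fivihi both have last vowel 'i' yet inflect differently (hahabir, fivihiar), so the last vowel is not what conditions the rule; the final letter is.
"zasor" ends in -r. The one such stem in the data (habir → hahabir) repeats the first consonant+vowel as a prefix (as do nadon, pohin), so the same rule applies.
The other pattern: stems ending in -a or -i add -ar.
So zasor → zazasor.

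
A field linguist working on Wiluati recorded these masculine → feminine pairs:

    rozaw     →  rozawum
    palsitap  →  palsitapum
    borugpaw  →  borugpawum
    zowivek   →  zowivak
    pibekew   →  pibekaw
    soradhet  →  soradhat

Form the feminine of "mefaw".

rozaw and pibekew both end in -w yet inflect differently (rozawum, pibekaw), so the final letter is not what conditions the rule; the last vowel is.
"mefaw" has last vowel 'a'. The stems whose last vowel is 'a' (rozaw → rozawum, palsitap → palsitapum, borugpaw → borugpawum) add -um.
So mefaw → mefawum.

mefawum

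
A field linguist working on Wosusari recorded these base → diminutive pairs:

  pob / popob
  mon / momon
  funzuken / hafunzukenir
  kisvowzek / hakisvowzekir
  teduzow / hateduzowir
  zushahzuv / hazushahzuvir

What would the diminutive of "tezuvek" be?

hatezuvekir

mon and funzuken both end in -n yet inflect differently (momon, hafunzukenir), so the final letter is not what conditions the rule; the number of vowels is.
"tezuvek" has 3 vowels. The stems with 3 vowels (funzuken → hafunzukenir, kisvowzek → hakisvowzekir, teduzow → hateduzowir) add ha- … -ir around the stem.
The other pattern: stems with 1 vowel repeat the first consonant+vowel as a prefix.
So tezuvek → hatezuvekir.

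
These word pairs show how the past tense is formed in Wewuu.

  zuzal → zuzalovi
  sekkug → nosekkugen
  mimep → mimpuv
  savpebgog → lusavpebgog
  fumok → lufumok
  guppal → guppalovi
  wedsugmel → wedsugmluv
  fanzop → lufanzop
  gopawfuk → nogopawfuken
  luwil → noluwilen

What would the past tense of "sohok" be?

fanzop and mimep both end in -p yet inflect differently (lufanzop, mimpuv), so the final letter is not what conditions the rule; the last vowel is.
"sohok" has last vowel 'o'. The stems whose last vowel is 'o' (fanzop → lufanzop, fumok → lufumok, savpebgog → lusavpebgog) add the prefix lu-.
The other patterns: stems whose last vowel is 'a' add -ovi; stems whose last vowel is 'e' delete the last vowel and add -uv; stems whose last vowel is 'i' or 'u' add no- … -en around the stem.
So sohok → lusohok.

lusohok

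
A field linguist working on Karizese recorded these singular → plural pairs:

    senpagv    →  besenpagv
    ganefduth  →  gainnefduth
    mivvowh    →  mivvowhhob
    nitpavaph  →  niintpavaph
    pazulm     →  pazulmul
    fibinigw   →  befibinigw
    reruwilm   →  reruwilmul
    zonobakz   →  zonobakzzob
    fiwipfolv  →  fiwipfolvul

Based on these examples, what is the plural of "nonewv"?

nonewvvob

fiwipfolv and senpagv both end in -v yet inflect differently (fiwipfolvul, besenpagv), so the final letter is not what conditions the rule; the second-to-last letter is.
"nonewv" has second-to-last letter 'w'. The one such stem in the data (mivvowh → mivvowhhob) doubles the final consonant and adds -ob (as does zonobakz), so the same rule applies.
So nonewv → nonewvvob.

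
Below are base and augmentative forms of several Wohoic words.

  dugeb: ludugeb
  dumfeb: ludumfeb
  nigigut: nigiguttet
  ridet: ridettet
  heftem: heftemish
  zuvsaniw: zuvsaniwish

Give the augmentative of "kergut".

dugeb and ridet both have last vowel 'e' yet inflect differently (ludugeb, ridettet), so the last vowel is not what conditions the rule; the final letter is.
"kergut" ends in -t. The stems ending in -t (nigigut → nigiguttet, ridet → ridettet) double the final consonant and add -et.
The other patterns: stems ending in -b add the prefix lu-; stems ending in -m or -w add -ish.
So kergut → kerguttet.

kerguttet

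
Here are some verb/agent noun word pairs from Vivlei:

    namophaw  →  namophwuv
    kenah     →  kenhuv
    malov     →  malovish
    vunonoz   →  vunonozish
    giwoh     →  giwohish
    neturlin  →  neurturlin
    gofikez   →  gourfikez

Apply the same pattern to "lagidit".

kenah and giwoh both end in -h yet inflect differently (kenhuv, giwohish), so the final letter is not what conditions the rule; the last vowel is.
"lagidit" has last vowel 'i'. The one such stem in the data (neturlin → neurturlin) inserts -ur- after the first vowel (as does gofikez), so the same rule applies.
The other patterns: stems whose last vowel is 'a' delete the last vowel and add -uv; stems whose last vowel is 'o' add -ish.
So lagidit → laurgidit.

laurgidit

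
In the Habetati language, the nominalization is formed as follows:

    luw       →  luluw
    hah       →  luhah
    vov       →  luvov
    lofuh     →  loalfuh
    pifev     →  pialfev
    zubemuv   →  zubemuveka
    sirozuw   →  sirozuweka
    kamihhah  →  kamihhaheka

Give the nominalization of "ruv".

luruv

hah and lofuh both end in -h yet inflect differently (luhah, loalfuh), so the final letter is not what conditions the rule; the number of vowels is.
"ruv" has 1 vowel. The stems with 1 vowel (luw → luluw, hah → luhah, vov → luvov) add the prefix lu-.
So ruv → luruv.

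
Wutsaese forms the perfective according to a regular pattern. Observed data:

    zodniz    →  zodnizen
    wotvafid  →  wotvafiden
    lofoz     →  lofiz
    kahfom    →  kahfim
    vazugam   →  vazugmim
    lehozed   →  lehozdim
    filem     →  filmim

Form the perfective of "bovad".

bovdim

zodniz and lofoz both end in -z yet inflect differently (zodnizen, lofiz), so the final letter is not what conditions the rule; the last vowel is.
"bovad" has last vowel 'a'. The one such stem in the data (vazugam → vazugmim) deletes the last vowel and adds -im (as do lehozed, filem), so the same rule applies.
So bovad → bovdim.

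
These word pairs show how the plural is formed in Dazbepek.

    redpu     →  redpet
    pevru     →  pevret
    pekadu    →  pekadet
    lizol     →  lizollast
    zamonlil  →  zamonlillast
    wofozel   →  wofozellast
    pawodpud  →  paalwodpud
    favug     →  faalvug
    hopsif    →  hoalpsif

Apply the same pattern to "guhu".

guhet

"guhu" ends in -u. The stems ending in -u (redpu → redpet, pevru → pevret, pekadu → pekadet) drop the final letter and add -et.
So guhu → guhet.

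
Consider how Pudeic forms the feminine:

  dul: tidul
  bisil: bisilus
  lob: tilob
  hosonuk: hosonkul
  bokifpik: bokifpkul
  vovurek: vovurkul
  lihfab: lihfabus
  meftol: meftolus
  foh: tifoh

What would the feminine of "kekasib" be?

kekasbul

dul and meftol both end in -l yet inflect differently (tidul, meftolus), so the final letter is not what conditions the rule; the number of vowels is.
"kekasib" has 3 vowels. The stems with 3 vowels (vovurek → vovurkul, hosonuk → hosonkul, bokifpik → bokifpkul) delete the last vowel and add -ul.
So kekasib → kekasbul.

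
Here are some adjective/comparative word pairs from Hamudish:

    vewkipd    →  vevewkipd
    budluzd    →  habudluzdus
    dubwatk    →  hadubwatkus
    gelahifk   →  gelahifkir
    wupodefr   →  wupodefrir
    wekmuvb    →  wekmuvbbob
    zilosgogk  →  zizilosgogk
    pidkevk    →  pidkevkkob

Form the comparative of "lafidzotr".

halafidzotrus

gelahifk and pidkevk both end in -k yet inflect differently (gelahifkir, pidkevkkob), so the final letter is not what conditions the rule; the second-to-last letter is.
"lafidzotr" has second-to-last letter 't'. The one such stem in the data (dubwatk → hadubwatkus) adds ha- … -us around the stem, so the same rule applies.
The other patterns: stems whose second-to-last letter is 'f' add -ir; stems whose second-to-last letter is 'v' double the final consonant and add -ob; stems whose second-to-last letter is 'g' or 'p' repeat the first consonant+vowel as a prefix.
So lafidzotr → halafidzotrus.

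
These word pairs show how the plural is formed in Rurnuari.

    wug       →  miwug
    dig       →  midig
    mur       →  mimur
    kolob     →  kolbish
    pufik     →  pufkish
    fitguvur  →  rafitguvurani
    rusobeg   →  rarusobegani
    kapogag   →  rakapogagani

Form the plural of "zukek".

zukkish

"zukek" has 2 vowels. The stems with 2 vowels (kolob → kolbish, pufik → pufkish) delete the last vowel and add -ish.
The other patterns: stems with 1 vowel add the prefix mi-; stems with 3 vowels add ra- … -ani around the stem.
So zukek → zukkish.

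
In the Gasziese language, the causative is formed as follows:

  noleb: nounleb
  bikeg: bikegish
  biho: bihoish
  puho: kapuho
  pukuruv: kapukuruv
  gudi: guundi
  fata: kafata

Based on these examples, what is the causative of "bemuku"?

bemukuish

puho and biho both end in -o yet inflect differently (kapuho, bihoish), so the final letter is not what conditions the rule; the first letter is.
"bemuku" begins with b-. The stems beginning with b- (bikeg → bikegish, biho → bihoish) add -ish.
So bemuku → bemukuish.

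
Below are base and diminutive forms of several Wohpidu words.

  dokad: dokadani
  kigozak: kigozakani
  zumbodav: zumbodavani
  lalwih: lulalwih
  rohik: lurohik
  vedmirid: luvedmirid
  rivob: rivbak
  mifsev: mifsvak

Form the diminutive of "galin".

lugalin

"galin" has last vowel 'i'. The stems whose last vowel is 'i' (lalwih → lulalwih, rohik → lurohik, vedmirid → luvedmirid) add the prefix lu-.
So galin → lugalin.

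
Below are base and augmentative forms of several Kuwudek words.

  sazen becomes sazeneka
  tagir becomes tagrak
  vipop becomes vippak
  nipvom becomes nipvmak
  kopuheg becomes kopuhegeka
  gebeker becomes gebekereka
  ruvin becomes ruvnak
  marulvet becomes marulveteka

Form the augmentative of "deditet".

dediteteka

sazen and ruvin both end in -n yet inflect differently (sazeneka, ruvnak), so the final letter is not what conditions the rule; the last vowel is.
"deditet" has last vowel 'e'. The stems whose last vowel is 'e' (sazen → sazeneka, marulvet → marulveteka, gebeker → gebekereka) add -eka.
So deditet → dediteteka.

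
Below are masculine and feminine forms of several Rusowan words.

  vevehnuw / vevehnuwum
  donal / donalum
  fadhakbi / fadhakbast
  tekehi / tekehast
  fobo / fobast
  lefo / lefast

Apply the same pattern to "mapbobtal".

fadhakbi and vevehnuw both have 3 vowels yet inflect differently (fadhakbast, vevehnuwum), so the number of vowels is not what conditions the rule; whether the stem ends in a vowel or a consonant is.
"mapbobtal" ends in a consonant. The stems ending in a consonant (vevehnuw → vevehnuwum, donal → donalum) add -um.
The other pattern: stems ending in a vowel drop the final letter and add -ast.
So mapbobtal → mapbobtalum.

mapbobtalum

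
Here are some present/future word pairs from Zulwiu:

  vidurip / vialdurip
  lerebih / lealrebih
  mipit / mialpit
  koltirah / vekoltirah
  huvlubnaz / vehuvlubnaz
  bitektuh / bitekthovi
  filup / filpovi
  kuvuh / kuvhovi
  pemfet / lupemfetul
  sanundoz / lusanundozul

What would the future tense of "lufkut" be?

lufktovi

"lufkut" has last vowel 'u'. The stems whose last vowel is 'u' (bitektuh → bitekthovi, filup → filpovi, kuvuh → kuvhovi) delete the last vowel and add -ovi.
The other patterns: stems whose last vowel is 'i' insert -al- after the first vowel; stems whose last vowel is 'a' add the prefix ve-; stems whose last vowel is 'e' or 'o' add lu- … -ul around the stem.
So lufkut → lufktovi.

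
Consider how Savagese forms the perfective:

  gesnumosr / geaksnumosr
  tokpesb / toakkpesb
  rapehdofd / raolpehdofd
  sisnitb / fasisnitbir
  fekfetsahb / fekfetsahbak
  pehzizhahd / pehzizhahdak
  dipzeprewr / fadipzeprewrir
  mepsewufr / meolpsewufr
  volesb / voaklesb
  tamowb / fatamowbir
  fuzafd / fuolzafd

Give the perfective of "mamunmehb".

fekfetsahb and volesb both end in -b yet inflect differently (fekfetsahbak, voaklesb), so the final letter is not what conditions the rule; the second-to-last letter is.
"mamunmehb" has second-to-last letter 'h'. The stems whose second-to-last letter is 'h' (fekfetsahb → fekfetsahbak, pehzizhahd → pehzizhahdak) add -ak.
The other patterns: stems whose second-to-last letter is 's' insert -ak- after the first vowel; stems whose second-to-last letter is 'f' insert -ol- after the first vowel; stems whose second-to-last letter is 't' or 'w' add fa- … -ir around the stem.
So mamunmehb → mamunmehbak.

mamunmehbak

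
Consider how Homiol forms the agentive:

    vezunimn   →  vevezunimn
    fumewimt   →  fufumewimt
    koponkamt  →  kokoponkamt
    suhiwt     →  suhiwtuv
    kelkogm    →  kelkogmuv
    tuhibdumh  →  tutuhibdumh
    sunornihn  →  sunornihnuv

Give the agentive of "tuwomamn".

tutuwomamn

vezunimn and sunornihn both end in -n yet inflect differently (vevezunimn, sunornihnuv), so the final letter is not what conditions the rule; the second-to-last letter is.
"tuwomamn" has second-to-last letter 'm'. The stems whose second-to-last letter is 'm' (koponkamt → kokoponkamt, fumewimt → fufumewimt, tuhibdumh → tutuhibdumh) repeat the first consonant+vowel as a prefix.
So tuwomamn → tutuwomamn.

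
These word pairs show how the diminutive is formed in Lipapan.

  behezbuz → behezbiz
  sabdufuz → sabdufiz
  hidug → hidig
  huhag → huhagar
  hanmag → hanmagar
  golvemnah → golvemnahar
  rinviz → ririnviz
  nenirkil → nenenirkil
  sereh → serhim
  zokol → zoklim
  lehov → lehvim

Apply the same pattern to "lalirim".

hidug and huhag both end in -g yet inflect differently (hidig, huhagar), so the final letter is not what conditions the rule; the last vowel is.
"lalirim" has last vowel 'i'. The stems whose last vowel is 'i' (rinviz → ririnviz, nenirkil → nenenirkil) repeat the first consonant+vowel as a prefix.
The other patterns: stems whose last vowel is 'u' change the last vowel to 'i'; stems whose last vowel is 'a' add -ar; stems whose last vowel is 'e' or 'o' delete the last vowel and add -im.
So lalirim → lalalirim.

lalalirim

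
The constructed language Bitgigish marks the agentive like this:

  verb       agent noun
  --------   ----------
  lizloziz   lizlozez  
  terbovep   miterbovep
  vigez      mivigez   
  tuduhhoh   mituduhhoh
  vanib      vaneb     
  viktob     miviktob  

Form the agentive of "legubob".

vanib and viktob both end in -b yet inflect differently (vaneb, miviktob), so the final letter is not what conditions the rule; the last vowel is.
"legubob" has last vowel 'o'. The stems whose last vowel is 'o' (viktob → miviktob, tuduhhoh → mituduhhoh) add the prefix mi-.
The other pattern: stems whose last vowel is 'i' change the last vowel to 'e'.
So legubob → milegubob.

milegubob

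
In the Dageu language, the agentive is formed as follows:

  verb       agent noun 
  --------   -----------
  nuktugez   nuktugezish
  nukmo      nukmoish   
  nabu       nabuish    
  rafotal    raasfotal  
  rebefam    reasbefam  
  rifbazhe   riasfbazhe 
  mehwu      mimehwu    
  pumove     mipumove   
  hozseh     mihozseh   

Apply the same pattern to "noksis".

noksisish

nabu and mehwu both end in -u yet inflect differently (nabuish, mimehwu), so the final letter is not what conditions the rule; the first letter is.
"noksis" begins with n-. The stems beginning with n- (nuktugez → nuktugezish, nukmo → nukmoish, nabu → nabuish) add -ish.
The other patterns: stems beginning with r- insert -as- after the first vowel; stems beginning with h-, m- or p- add the prefix mi-.
So noksis → noksisish.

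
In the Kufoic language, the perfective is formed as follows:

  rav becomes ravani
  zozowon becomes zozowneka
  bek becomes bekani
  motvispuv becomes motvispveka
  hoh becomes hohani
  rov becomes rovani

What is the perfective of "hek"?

motvispuv and rov both end in -v yet inflect differently (motvispveka, rovani), so the final letter is not what conditions the rule; the number of vowels is.
"hek" has 1 vowel. The stems with 1 vowel (hoh → hohani, rov → rovani, bek → bekani) add -ani.
The other pattern: stems with 3 vowels delete the last vowel and add -eka.
So hek → hekani.

hekani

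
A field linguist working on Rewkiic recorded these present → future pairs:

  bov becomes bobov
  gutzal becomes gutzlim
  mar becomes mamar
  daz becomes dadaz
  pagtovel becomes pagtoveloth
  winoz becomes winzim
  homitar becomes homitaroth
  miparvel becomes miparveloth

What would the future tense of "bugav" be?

daz and winoz both end in -z yet inflect differently (dadaz, winzim), so the final letter is not what conditions the rule; the number of vowels is.
"bugav" has 2 vowels. The stems with 2 vowels (winoz → winzim, gutzal → gutzlim) delete the last vowel and add -im.
So bugav → bugvim.

bugvim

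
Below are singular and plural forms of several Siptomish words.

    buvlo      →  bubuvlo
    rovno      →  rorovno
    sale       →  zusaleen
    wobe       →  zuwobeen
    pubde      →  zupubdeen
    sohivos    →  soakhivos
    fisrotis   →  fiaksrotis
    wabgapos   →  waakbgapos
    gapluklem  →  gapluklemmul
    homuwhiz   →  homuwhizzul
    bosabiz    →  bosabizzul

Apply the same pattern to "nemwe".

zunemween

buvlo and sohivos both have last vowel 'o' yet inflect differently (bubuvlo, soakhivos), so the last vowel is not what conditions the rule; the final letter is.
"nemwe" ends in -e. The stems ending in -e (sale → zusaleen, wobe → zuwobeen, pubde → zupubdeen) add zu- … -en around the stem.
The other patterns: stems ending in -o repeat the first consonant+vowel as a prefix; stems ending in -s insert -ak- after the first vowel; stems ending in -m or -z double the final consonant and add -ul.
So nemwe → zunemween.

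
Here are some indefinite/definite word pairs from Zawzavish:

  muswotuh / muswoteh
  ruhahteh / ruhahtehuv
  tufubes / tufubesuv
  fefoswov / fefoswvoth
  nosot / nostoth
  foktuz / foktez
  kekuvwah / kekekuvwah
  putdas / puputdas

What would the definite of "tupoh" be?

tuphoth

"tupoh" has last vowel 'o'. The stems whose last vowel is 'o' (nosot → nostoth, fefoswov → fefoswvoth) delete the last vowel and add -oth.
The other patterns: stems whose last vowel is 'e' add -uv; stems whose last vowel is 'a' repeat the first consonant+vowel as a prefix; stems whose last vowel is 'u' change the last vowel to 'e'.
So tupoh → tuphoth.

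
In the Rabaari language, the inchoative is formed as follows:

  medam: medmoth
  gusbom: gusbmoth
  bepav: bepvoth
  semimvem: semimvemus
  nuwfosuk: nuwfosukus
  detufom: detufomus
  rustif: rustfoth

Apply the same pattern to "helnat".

helntoth

"helnat" has 2 vowels. The stems with 2 vowels (rustif → rustfoth, gusbom → gusbmoth, medam → medmoth) delete the last vowel and add -oth.
So helnat → helntoth.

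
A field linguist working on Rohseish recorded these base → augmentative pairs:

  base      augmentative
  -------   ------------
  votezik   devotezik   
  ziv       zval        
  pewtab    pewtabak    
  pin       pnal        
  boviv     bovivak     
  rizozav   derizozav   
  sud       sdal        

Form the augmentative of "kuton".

ziv and boviv both end in -v yet inflect differently (zval, bovivak), so the final letter is not what conditions the rule; the number of vowels is.
"kuton" has 2 vowels. The stems with 2 vowels (boviv → bovivak, pewtab → pewtabak) add -ak.
So kuton → kutonak.

kutonak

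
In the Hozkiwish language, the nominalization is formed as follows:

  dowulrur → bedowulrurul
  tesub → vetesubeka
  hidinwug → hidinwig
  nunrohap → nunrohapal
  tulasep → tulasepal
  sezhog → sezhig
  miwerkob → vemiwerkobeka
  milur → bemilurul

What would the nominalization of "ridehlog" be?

hidinwug and tesub both have last vowel 'u' yet inflect differently (hidinwig, vetesubeka), so the last vowel is not what conditions the rule; the final letter is.
"ridehlog" ends in -g. The stems ending in -g (hidinwug → hidinwig, sezhog → sezhig) change the last vowel to 'i'.
So ridehlog → ridehlig.

ridehlig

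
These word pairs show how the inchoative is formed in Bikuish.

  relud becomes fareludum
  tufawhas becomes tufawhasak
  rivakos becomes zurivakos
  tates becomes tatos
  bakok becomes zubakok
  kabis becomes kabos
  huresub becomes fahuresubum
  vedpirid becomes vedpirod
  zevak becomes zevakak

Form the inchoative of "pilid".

pilod

rivakos and tates both end in -s yet inflect differently (zurivakos, tatos), so the final letter is not what conditions the rule; the last vowel is.
"pilid" has last vowel 'i'. The stems whose last vowel is 'i' (kabis → kabos, vedpirid → vedpirod) change the last vowel to 'o'.
So pilid → pilod.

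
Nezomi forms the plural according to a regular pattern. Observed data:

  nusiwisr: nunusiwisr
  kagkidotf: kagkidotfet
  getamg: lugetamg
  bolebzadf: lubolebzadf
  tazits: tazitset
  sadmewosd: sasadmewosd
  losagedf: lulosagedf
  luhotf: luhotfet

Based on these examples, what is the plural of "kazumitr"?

kazumitret

kagkidotf and bolebzadf both end in -f yet inflect differently (kagkidotfet, lubolebzadf), so the final letter is not what conditions the rule; the second-to-last letter is.
"kazumitr" has second-to-last letter 't'. The stems whose second-to-last letter is 't' (tazits → tazitset, kagkidotf → kagkidotfet, luhotf → luhotfet) add -et.
So kazumitr → kazumitret.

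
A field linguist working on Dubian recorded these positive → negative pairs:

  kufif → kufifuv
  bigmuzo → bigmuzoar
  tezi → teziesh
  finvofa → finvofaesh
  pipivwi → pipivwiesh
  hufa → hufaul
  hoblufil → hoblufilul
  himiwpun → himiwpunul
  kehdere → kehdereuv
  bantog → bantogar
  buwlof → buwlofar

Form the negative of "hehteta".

hehtetaul

kufif and buwlof both end in -f yet inflect differently (kufifuv, buwlofar), so the final letter is not what conditions the rule; the first letter is.
"hehteta" begins with h-. The stems beginning with h- (hufa → hufaul, hoblufil → hoblufilul, himiwpun → himiwpunul) add -ul.
So hehteta → hehtetaul.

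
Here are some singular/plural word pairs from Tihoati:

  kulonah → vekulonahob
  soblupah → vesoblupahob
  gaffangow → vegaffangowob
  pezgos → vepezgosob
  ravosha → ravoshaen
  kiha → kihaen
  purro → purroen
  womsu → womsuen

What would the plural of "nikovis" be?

ravosha and soblupah both have last vowel 'a' yet inflect differently (ravoshaen, vesoblupahob), so the last vowel is not what conditions the rule; whether the stem ends in a vowel or a consonant is.
"nikovis" ends in a consonant. The stems ending in a consonant (soblupah → vesoblupahob, kulonah → vekulonahob, pezgos → vepezgosob) add ve- … -ob around the stem.
So nikovis → venikovisob.

venikovisob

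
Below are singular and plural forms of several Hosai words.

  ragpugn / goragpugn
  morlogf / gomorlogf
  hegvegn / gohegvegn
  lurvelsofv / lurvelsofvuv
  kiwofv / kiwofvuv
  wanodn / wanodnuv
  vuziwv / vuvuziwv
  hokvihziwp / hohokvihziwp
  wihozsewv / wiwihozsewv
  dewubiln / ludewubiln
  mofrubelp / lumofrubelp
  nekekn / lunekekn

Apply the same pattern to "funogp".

ragpugn and wanodn both end in -n yet inflect differently (goragpugn, wanodnuv), so the final letter is not what conditions the rule; the second-to-last letter is.
"funogp" has second-to-last letter 'g'. The stems whose second-to-last letter is 'g' (ragpugn → goragpugn, morlogf → gomorlogf, hegvegn → gohegvegn) add the prefix go-.
The other patterns: stems whose second-to-last letter is 'd' or 'f' add -uv; stems whose second-to-last letter is 'w' repeat the first consonant+vowel as a prefix; stems whose second-to-last letter is 'k' or 'l' add the prefix lu-.
So funogp → gofunogp.

gofunogp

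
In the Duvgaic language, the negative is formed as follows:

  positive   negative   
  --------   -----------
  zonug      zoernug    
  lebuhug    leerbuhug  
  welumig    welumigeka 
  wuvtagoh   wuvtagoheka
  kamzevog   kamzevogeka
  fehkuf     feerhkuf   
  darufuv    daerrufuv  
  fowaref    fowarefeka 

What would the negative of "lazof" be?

lazofeka

zonug and kamzevog both end in -g yet inflect differently (zoernug, kamzevogeka), so the final letter is not what conditions the rule; the last vowel is.
"lazof" has last vowel 'o'. The stems whose last vowel is 'o' (kamzevog → kamzevogeka, wuvtagoh → wuvtagoheka) add -eka.
The other pattern: stems whose last vowel is 'u' insert -er- after the first vowel.
So lazof → lazofeka.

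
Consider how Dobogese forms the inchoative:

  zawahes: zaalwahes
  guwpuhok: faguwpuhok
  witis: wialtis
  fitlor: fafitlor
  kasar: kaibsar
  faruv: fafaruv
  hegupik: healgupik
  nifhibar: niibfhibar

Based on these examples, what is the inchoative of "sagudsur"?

fasagudsur

"sagudsur" has last vowel 'u'. The one such stem in the data (faruv → fafaruv) adds the prefix fa-, so the same rule applies.
The other patterns: stems whose last vowel is 'a' insert -ib- after the first vowel; stems whose last vowel is 'e' or 'i' insert -al- after the first vowel.
So sagudsur → fasagudsur.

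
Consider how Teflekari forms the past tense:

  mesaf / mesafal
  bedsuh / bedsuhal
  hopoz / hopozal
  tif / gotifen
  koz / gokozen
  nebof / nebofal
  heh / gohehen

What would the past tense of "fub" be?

koz and hopoz both end in -z yet inflect differently (gokozen, hopozal), so the final letter is not what conditions the rule; the number of vowels is.
"fub" has 1 vowel. The stems with 1 vowel (heh → gohehen, tif → gotifen, koz → gokozen) add go- … -en around the stem.
So fub → gofuben.

gofuben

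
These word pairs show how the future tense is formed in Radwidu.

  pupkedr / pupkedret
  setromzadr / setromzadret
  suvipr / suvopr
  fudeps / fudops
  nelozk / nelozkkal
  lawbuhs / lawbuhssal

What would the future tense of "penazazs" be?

"penazazs" has second-to-last letter 'z'. The one such stem in the data (nelozk → nelozkkal) doubles the final consonant and adds -al (as does lawbuhs), so the same rule applies.
The other patterns: stems whose second-to-last letter is 'd' add -et; stems whose second-to-last letter is 'p' change the last vowel to 'o'.
So penazazs → penazazssal.

penazazssal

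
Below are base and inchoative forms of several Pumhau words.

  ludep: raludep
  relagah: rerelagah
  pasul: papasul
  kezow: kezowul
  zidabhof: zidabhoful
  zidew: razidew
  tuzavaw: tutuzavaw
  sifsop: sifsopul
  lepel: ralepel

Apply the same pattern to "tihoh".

kezow and zidew both end in -w yet inflect differently (kezowul, razidew), so the final letter is not what conditions the rule; the last vowel is.
"tihoh" has last vowel 'o'. The stems whose last vowel is 'o' (kezow → kezowul, sifsop → sifsopul, zidabhof → zidabhoful) add -ul.
So tihoh → tihohul.

tihohul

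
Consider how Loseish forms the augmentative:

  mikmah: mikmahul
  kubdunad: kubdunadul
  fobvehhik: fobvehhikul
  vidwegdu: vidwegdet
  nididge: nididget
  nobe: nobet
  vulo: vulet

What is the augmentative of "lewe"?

"lewe" ends in a vowel. The stems ending in a vowel (vidwegdu → vidwegdet, nididge → nididget, nobe → nobet) drop the final letter and add -et.
So lewe → lewet.

lewet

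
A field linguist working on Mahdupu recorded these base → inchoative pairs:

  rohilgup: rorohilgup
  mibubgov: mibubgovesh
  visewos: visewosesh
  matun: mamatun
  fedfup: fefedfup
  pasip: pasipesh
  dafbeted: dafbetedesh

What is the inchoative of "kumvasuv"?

kukumvasuv

fedfup and pasip both end in -p yet inflect differently (fefedfup, pasipesh), so the final letter is not what conditions the rule; the last vowel is.
"kumvasuv" has last vowel 'u'. The stems whose last vowel is 'u' (fedfup → fefedfup, rohilgup → rorohilgup, matun → mamatun) repeat the first consonant+vowel as a prefix.
The other pattern: stems whose last vowel is 'e', 'i' or 'o' add -esh.
So kumvasuv → kukumvasuv.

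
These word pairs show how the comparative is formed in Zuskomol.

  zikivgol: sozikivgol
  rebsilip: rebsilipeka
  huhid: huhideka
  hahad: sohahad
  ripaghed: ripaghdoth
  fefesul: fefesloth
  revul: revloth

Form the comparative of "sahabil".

sahabileka

hahad and huhid both end in -d yet inflect differently (sohahad, huhideka), so the final letter is not what conditions the rule; the last vowel is.
"sahabil" has last vowel 'i'. The stems whose last vowel is 'i' (rebsilip → rebsilipeka, huhid → huhideka) add -eka.
So sahabil → sahabileka.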